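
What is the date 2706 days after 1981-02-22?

+365 (one year) → Feb 22, 1982 (2341 left).
+365 (one year) → Feb 22, 1983 (1976 left).
+365 (one year) → Feb 22, 1984 (1611 left).
+366 (one year; includes Feb 29, 1984) → Feb 22, 1985 (1245 left).
+365 (one year) → Feb 22, 1986 (880 left).
+365 (one year) → Feb 22, 1987 (515 left).
+365 (one year) → Feb 22, 1988 (150 left).
Feb has 29 days: +8 → Mar 1, 1988 (142 left).
Mar has 31 days: +31 → Apr 1, 1988 (111 left).
Apr has 30 days: +30 → May 1, 1988 (81 left).
May has 31 days: +31 → Jun 1, 1988 (50 left).
Jun has 30 days: +30 → Jul 1, 1988 (20 left).
+20 → Jul 21, 1988.

July 21, 1988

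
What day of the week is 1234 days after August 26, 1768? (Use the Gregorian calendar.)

Sunday

First find the weekday of Aug 26, 1768. Doomsday rule: the anchor day for the 1700s is Sunday. For year 68: 68÷12 = 5 r 8, and 8÷4 = 2, so 5+8+2 = 15.
Sunday + 15 ≡ Monday — that's 1768's doomsday.
In August the doomsday date is Aug 8.
Aug 26 is 18 days after Aug 8; 18 mod 7 = 4, so Monday + 4 = Friday.
1234 mod 7 = 2, so 1234 days after a Friday is Friday + 2 = Sunday.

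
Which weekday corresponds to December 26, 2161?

Doomsday rule: the anchor day for the 2100s is Sunday. For year 61: 61÷12 = 5 r 1, and 1÷4 = 0, so 5+1+0 = 6.
Sunday + 6 ≡ Saturday — that's 2161's doomsday.
In December the doomsday date is Dec 12.
Dec 26 is 14 days after Dec 12; 14 mod 7 = 0, so Saturday + 0 = Saturday.

Saturday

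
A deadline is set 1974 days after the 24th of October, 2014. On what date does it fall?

+365 (one year) → Oct 24, 2015 (1609 left).
+366 (one year; includes Feb 29, 2016) → Oct 24, 2016 (1243 left).
+365 (one year) → Oct 24, 2017 (878 left).
+365 (one year) → Oct 24, 2018 (513 left).
+365 (one year) → Oct 24, 2019 (148 left).
Oct has 31 days: +8 → Nov 1, 2019 (140 left).
Nov has 30 days: +30 → Dec 1, 2019 (110 left).
Dec has 31 days: +31 → Jan 1, 2020 (79 left).
Jan has 31 days: +31 → Feb 1, 2020 (48 left).
Feb has 29 days: +29 → Mar 1, 2020 (19 left).
+19 → Mar 20, 2020.

March 20, 2020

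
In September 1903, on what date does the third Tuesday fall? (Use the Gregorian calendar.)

September 1, 1903 is a Tuesday.
The first Tuesday is therefore September 1 (same day).
The third Tuesday is 1 + 2×7 = September 15.

September 15, 1903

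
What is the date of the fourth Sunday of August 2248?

August 27, 2248

August 1, 2248 is a Tuesday.
The first Sunday is therefore August 6 (5 days later).
The fourth Sunday is 6 + 3×7 = August 27.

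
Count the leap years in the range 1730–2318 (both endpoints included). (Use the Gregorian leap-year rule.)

Multiples of 4 in [1730,2318]: 147.
Of those, multiples of 100: 6 (not leap unless ÷400).
Multiples of 400: 1.
Leap years = 147 − 6 + 1 = 142.

142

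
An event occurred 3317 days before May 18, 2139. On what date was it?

−365 (one year) → May 18, 2138 (2952 left).
−365 (one year) → May 18, 2137 (2587 left).
−365 (one year) → May 18, 2136 (2222 left).
−366 (one year; includes Feb 29, 2136) → May 18, 2135 (1856 left).
−365 (one year) → May 18, 2134 (1491 left).
−365 (one year) → May 18, 2133 (1126 left).
−365 (one year) → May 18, 2132 (761 left).
−366 (one year; includes Feb 29, 2132) → May 18, 2131 (395 left).
−18 → Apr 30, 2131 (end of Apr, 30 days; 377 left).
−30 → Mar 31, 2131 (end of Mar, 31 days; 347 left).
−31 → Feb 28, 2131 (end of Feb, 28 days; 316 left).
−28 → Jan 31, 2131 (end of Jan, 31 days; 288 left).
−31 → Dec 31, 2130 (end of Dec, 31 days; 257 left).
−31 → Nov 30, 2130 (end of Nov, 30 days; 226 left).
−30 → Oct 31, 2130 (end of Oct, 31 days; 196 left).
−31 → Sep 30, 2130 (end of Sep, 30 days; 165 left).
−30 → Aug 31, 2130 (end of Aug, 31 days; 135 left).
−31 → Jul 31, 2130 (end of Jul, 31 days; 104 left).
−31 → Jun 30, 2130 (end of Jun, 30 days; 73 left).
−30 → May 31, 2130 (end of May, 31 days; 43 left).
−31 → Apr 30, 2130 (end of Apr, 30 days; 12 left).
−12 → Apr 18, 2130.

April 18, 2130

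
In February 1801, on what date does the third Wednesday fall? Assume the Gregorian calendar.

February 18, 1801

February 1, 1801 is a Sunday.
The first Wednesday is therefore February 4 (3 days later).
The third Wednesday is 4 + 2×7 = February 18.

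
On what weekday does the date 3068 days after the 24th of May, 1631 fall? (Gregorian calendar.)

Monday

First find the weekday of May 24, 1631. Doomsday rule: the anchor day for the 1600s is Tuesday. For year 31: 31÷12 = 2 r 7, and 7÷4 = 1, so 2+7+1 = 10.
Tuesday + 10 ≡ Friday — that's 1631's doomsday.
In May the doomsday date is May 9.
May 24 is 15 days after May 9; 15 mod 7 = 1, so Friday + 1 = Saturday.
3068 mod 7 = 2, so 3068 days after a Saturday is Saturday + 2 = Monday.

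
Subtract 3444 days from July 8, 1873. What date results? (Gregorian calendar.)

−365 (one year) → Jul 8, 1872 (3079 left).
−366 (one year; includes Feb 29, 1872) → Jul 8, 1871 (2713 left).
−365 (one year) → Jul 8, 1870 (2348 left).
−365 (one year) → Jul 8, 1869 (1983 left).
−365 (one year) → Jul 8, 1868 (1618 left).
−366 (one year; includes Feb 29, 1868) → Jul 8, 1867 (1252 left).
−365 (one year) → Jul 8, 1866 (887 left).
−365 (one year) → Jul 8, 1865 (522 left).
−365 (one year) → Jul 8, 1864 (157 left).
−8 → Jun 30, 1864 (end of Jun, 30 days; 149 left).
−30 → May 31, 1864 (end of May, 31 days; 119 left).
−31 → Apr 30, 1864 (end of Apr, 30 days; 88 left).
−30 → Mar 31, 1864 (end of Mar, 31 days; 58 left).
−31 → Feb 29, 1864 (end of Feb, 29 days; 27 left).
−27 → Feb 2, 1864.

February 2, 1864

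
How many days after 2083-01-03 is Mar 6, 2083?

62

Jan 3, 2083 → Feb 3, 2083: 31 days (January has 31).
Feb 3, 2083 → Mar 3, 2083: 28 days (February has 28).
Mar 3, 2083 → Mar 6, 2083: 3 days.
Total: 62 days.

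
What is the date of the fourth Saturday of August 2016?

August 27, 2016

August 1, 2016 is a Monday.
The first Saturday is therefore August 6 (5 days later).
The fourth Saturday is 6 + 3×7 = August 27.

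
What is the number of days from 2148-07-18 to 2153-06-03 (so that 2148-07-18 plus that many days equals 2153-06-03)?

1781

Jul 18, 2148 → Jul 18, 2149: 365 days.
Jul 18, 2149 → Jul 18, 2150: 365 days.
Jul 18, 2150 → Jul 18, 2151: 365 days.
Jul 18, 2151 → Jul 18, 2152: 366 days (Feb 29, 2152 is in that span).
Jul 18, 2152 → Aug 18, 2152: 31 days (July has 31).
Aug 18, 2152 → Sep 18, 2152: 31 days (August has 31).
Sep 18, 2152 → Oct 18, 2152: 30 days (September has 30).
Oct 18, 2152 → Nov 18, 2152: 31 days (October has 31).
Nov 18, 2152 → Dec 18, 2152: 30 days (November has 30).
Dec 18, 2152 → Jan 18, 2153: 31 days (December has 31).
Jan 18, 2153 → Feb 18, 2153: 31 days (January has 31).
Feb 18, 2153 → Mar 18, 2153: 28 days (February has 28).
Mar 18, 2153 → Apr 18, 2153: 31 days (March has 31).
Apr 18, 2153 → May 18, 2153: 30 days (April has 30).
May 18, 2153 → Jun 3, 2153: 16 days.
Total: 1781 days.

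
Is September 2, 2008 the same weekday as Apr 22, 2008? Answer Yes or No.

From Apr 22, 2008 to Sep 2, 2008 is 133 days.
133 mod 7 = 0, so they are the same weekday.
(Apr 22, 2008 is a Tuesday; Sep 2, 2008 is a Tuesday.)

Yes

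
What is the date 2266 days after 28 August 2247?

+366 (one year; includes Feb 29, 2248) → Aug 28, 2248 (1900 left).
+365 (one year) → Aug 28, 2249 (1535 left).
+365 (one year) → Aug 28, 2250 (1170 left).
+365 (one year) → Aug 28, 2251 (805 left).
+366 (one year; includes Feb 29, 2252) → Aug 28, 2252 (439 left).
+365 (one year) → Aug 28, 2253 (74 left).
Aug has 31 days: +4 → Sep 1, 2253 (70 left).
Sep has 30 days: +30 → Oct 1, 2253 (40 left).
Oct has 31 days: +31 → Nov 1, 2253 (9 left).
+9 → Nov 10, 2253.

November 10, 2253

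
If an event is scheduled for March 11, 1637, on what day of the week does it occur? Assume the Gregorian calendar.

Wednesday

Doomsday rule: the anchor day for the 1600s is Tuesday. For year 37: 37÷12 = 3 r 1, and 1÷4 = 0, so 3+1+0 = 4.
Tuesday + 4 ≡ Saturday — that's 1637's doomsday.
In March the doomsday date is Mar 14.
Mar 11 is 3 days before Mar 14; 3 mod 7 = 3, so Saturday − 3 = Wednesday.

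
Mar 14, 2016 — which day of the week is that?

Monday

Doomsday rule: the anchor day for the 2000s is Tuesday. For year 16: 16÷12 = 1 r 4, and 4÷4 = 1, so 1+4+1 = 6.
Tuesday + 6 ≡ Monday — that's 2016's doomsday.
In March the doomsday date is Mar 14.
Mar 14 is the doomsday itself: Monday.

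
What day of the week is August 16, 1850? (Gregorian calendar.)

Doomsday rule: the anchor day for the 1800s is Friday. For year 50: 50÷12 = 4 r 2, and 2÷4 = 0, so 4+2+0 = 6.
Friday + 6 ≡ Thursday — that's 1850's doomsday.
In August the doomsday date is Aug 8.
Aug 16 is 8 days after Aug 8; 8 mod 7 = 1, so Thursday + 1 = Friday.

Friday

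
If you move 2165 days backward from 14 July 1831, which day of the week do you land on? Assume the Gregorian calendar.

Jul 14, 1831 is a Thursday.
2165 mod 7 = 2, so 2165 days before a Thursday is Thursday − 2 = Tuesday.

Tuesday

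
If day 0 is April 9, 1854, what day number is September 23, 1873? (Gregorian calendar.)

Apr 9, 1854 → Apr 9, 1855: 365 days.
Apr 9, 1855 → Apr 9, 1856: 366 days (Feb 29, 1856 is in that span).
Apr 9, 1856 → Apr 9, 1857: 365 days.
Apr 9, 1857 → Apr 9, 1858: 365 days.
Apr 9, 1858 → Apr 9, 1859: 365 days.
Apr 9, 1859 → Apr 9, 1860: 366 days (Feb 29, 1860 is in that span).
Apr 9, 1860 → Apr 9, 1861: 365 days.
Apr 9, 1861 → Apr 9, 1862: 365 days.
Apr 9, 1862 → Apr 9, 1863: 365 days.
Apr 9, 1863 → Apr 9, 1864: 366 days (Feb 29, 1864 is in that span).
Apr 9, 1864 → Apr 9, 1865: 365 days.
Apr 9, 1865 → Apr 9, 1866: 365 days.
Apr 9, 1866 → Apr 9, 1867: 365 days.
Apr 9, 1867 → Apr 9, 1868: 366 days (Feb 29, 1868 is in that span).
Apr 9, 1868 → Apr 9, 1869: 365 days.
Apr 9, 1869 → Apr 9, 1870: 365 days.
Apr 9, 1870 → Apr 9, 1871: 365 days.
Apr 9, 1871 → Apr 9, 1872: 366 days (Feb 29, 1872 is in that span).
Apr 9, 1872 → Apr 9, 1873: 365 days.
Apr 9, 1873 → May 9, 1873: 30 days (April has 30).
May 9, 1873 → Jun 9, 1873: 31 days (May has 31).
Jun 9, 1873 → Jul 9, 1873: 30 days (June has 30).
Jul 9, 1873 → Aug 9, 1873: 31 days (July has 31).
Aug 9, 1873 → Sep 9, 1873: 31 days (August has 31).
Sep 9, 1873 → Sep 23, 1873: 14 days.
Total: 7107 days.

7107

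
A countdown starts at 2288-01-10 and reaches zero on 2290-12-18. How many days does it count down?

1073

Jan 10, 2288 → Jan 10, 2289: 366 days (Feb 29, 2288 is in that span).
Jan 10, 2289 → Jan 10, 2290: 365 days.
Jan 10, 2290 → Feb 10, 2290: 31 days (January has 31).
Feb 10, 2290 → Mar 10, 2290: 28 days (February has 28).
Mar 10, 2290 → Apr 10, 2290: 31 days (March has 31).
Apr 10, 2290 → May 10, 2290: 30 days (April has 30).
May 10, 2290 → Jun 10, 2290: 31 days (May has 31).
Jun 10, 2290 → Jul 10, 2290: 30 days (June has 30).
Jul 10, 2290 → Aug 10, 2290: 31 days (July has 31).
Aug 10, 2290 → Sep 10, 2290: 31 days (August has 31).
Sep 10, 2290 → Oct 10, 2290: 30 days (September has 30).
Oct 10, 2290 → Nov 10, 2290: 31 days (October has 31).
Nov 10, 2290 → Dec 10, 2290: 30 days (November has 30).
Dec 10, 2290 → Dec 18, 2290: 8 days.
Total: 1073 days.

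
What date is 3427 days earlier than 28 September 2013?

−365 (one year) → Sep 28, 2012 (3062 left).
−366 (one year; includes Feb 29, 2012) → Sep 28, 2011 (2696 left).
−365 (one year) → Sep 28, 2010 (2331 left).
−365 (one year) → Sep 28, 2009 (1966 left).
−365 (one year) → Sep 28, 2008 (1601 left).
−366 (one year; includes Feb 29, 2008) → Sep 28, 2007 (1235 left).
−365 (one year) → Sep 28, 2006 (870 left).
−365 (one year) → Sep 28, 2005 (505 left).
−365 (one year) → Sep 28, 2004 (140 left).
−28 → Aug 31, 2004 (end of Aug, 31 days; 112 left).
−31 → Jul 31, 2004 (end of Jul, 31 days; 81 left).
−31 → Jun 30, 2004 (end of Jun, 30 days; 50 left).
−30 → May 31, 2004 (end of May, 31 days; 20 left).
−20 → May 11, 2004.

May 11, 2004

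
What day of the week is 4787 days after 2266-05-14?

May 14, 2266 is a Monday.
4787 mod 7 = 6, so 4787 days after a Monday is Monday + 6 = Sunday.

Sunday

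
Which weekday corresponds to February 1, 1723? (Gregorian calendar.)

Monday

Doomsday rule: the anchor day for the 1700s is Sunday. For year 23: 23÷12 = 1 r 11, and 11÷4 = 2, so 1+11+2 = 14.
Sunday + 14 ≡ Sunday — that's 1723's doomsday.
In February the doomsday date is Feb 28 (1723 is not a leap year).
Feb 1 is 27 days before Feb 28; 27 mod 7 = 6, so Sunday − 6 = Monday.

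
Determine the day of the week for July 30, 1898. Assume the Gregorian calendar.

Doomsday rule: the anchor day for the 1800s is Friday. For year 98: 98÷12 = 8 r 2, and 2÷4 = 0, so 8+2+0 = 10.
Friday + 10 ≡ Monday — that's 1898's doomsday.
In July the doomsday date is Jul 11.
Jul 30 is 19 days after Jul 11; 19 mod 7 = 5, so Monday + 5 = Saturday.

Saturday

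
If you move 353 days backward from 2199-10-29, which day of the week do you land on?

First find the weekday of Oct 29, 2199. Doomsday rule: the anchor day for the 2100s is Sunday. For year 99: 99÷12 = 8 r 3, and 3÷4 = 0, so 8+3+0 = 11.
Sunday + 11 ≡ Thursday — that's 2199's doomsday.
In October the doomsday date is Oct 10.
Oct 29 is 19 days after Oct 10; 19 mod 7 = 5, so Thursday + 5 = Tuesday.
353 mod 7 = 3, so 353 days before a Tuesday is Tuesday − 3 = Saturday.

Saturday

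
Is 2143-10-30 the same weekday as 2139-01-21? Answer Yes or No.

From Jan 21, 2139 to Oct 30, 2143 is 1743 days.
1743 mod 7 = 0, so they are the same weekday.
(Jan 21, 2139 is a Wednesday; Oct 30, 2143 is a Wednesday.)

Yes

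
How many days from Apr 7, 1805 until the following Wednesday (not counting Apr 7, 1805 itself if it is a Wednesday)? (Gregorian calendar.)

3

Apr 7, 1805 is a Sunday.
From Sunday to the next Wednesday is 3 days.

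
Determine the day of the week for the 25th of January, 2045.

Wednesday

January 1, 2045 is a Sunday.
Jan 1, 2045 → Jan 25, 2045: 24 days.
Total: 24 days.
24 mod 7 = 3, so Sunday + 3 = Wednesday.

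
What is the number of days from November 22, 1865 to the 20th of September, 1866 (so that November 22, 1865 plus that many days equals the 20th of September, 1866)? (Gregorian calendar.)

Nov 22, 1865 → Dec 22, 1865: 30 days (November has 30).
Dec 22, 1865 → Jan 22, 1866: 31 days (December has 31).
Jan 22, 1866 → Feb 22, 1866: 31 days (January has 31).
Feb 22, 1866 → Mar 22, 1866: 28 days (February has 28).
Mar 22, 1866 → Apr 22, 1866: 31 days (March has 31).
Apr 22, 1866 → May 22, 1866: 30 days (April has 30).
May 22, 1866 → Jun 22, 1866: 31 days (May has 31).
Jun 22, 1866 → Jul 22, 1866: 30 days (June has 30).
Jul 22, 1866 → Aug 22, 1866: 31 days (July has 31).
Aug 22, 1866 → Sep 20, 1866: 29 days.
Total: 302 days.

302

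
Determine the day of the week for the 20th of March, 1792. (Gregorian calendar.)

Doomsday rule: the anchor day for the 1700s is Sunday. For year 92: 92÷12 = 7 r 8, and 8÷4 = 2, so 7+8+2 = 17.
Sunday + 17 ≡ Wednesday — that's 1792's doomsday.
In March the doomsday date is Mar 14.
Mar 20 is 6 days after Mar 14; 6 mod 7 = 6, so Wednesday + 6 = Tuesday.

Tuesday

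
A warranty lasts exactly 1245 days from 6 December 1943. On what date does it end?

+366 (one year; includes Feb 29, 1944) → Dec 6, 1944 (879 left).
+365 (one year) → Dec 6, 1945 (514 left).
+365 (one year) → Dec 6, 1946 (149 left).
Dec has 31 days: +26 → Jan 1, 1947 (123 left).
Jan has 31 days: +31 → Feb 1, 1947 (92 left).
Feb has 28 days: +28 → Mar 1, 1947 (64 left).
Mar has 31 days: +31 → Apr 1, 1947 (33 left).
Apr has 30 days: +30 → May 1, 1947 (3 left).
+3 → May 4, 1947.

May 4, 1947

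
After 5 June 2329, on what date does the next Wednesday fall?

June 12, 2329

Jun 5, 2329 is a Wednesday.
From Wednesday to the next Wednesday is 7 days.
Jun 5, 2329 + 7 = Jun 12, 2329.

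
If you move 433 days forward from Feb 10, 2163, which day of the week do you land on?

Wednesday

Feb 10, 2163 is a Thursday.
433 mod 7 = 6, so 433 days after a Thursday is Thursday + 6 = Wednesday.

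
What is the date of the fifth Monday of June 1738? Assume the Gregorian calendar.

June 30, 1738

June 1, 1738 is a Sunday.
The first Monday is therefore June 2 (1 days later).
The fifth Monday is 2 + 4×7 = June 30.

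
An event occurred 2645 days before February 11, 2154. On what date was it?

−365 (one year) → Feb 11, 2153 (2280 left).
−366 (one year; includes Feb 29, 2152) → Feb 11, 2152 (1914 left).
−365 (one year) → Feb 11, 2151 (1549 left).
−365 (one year) → Feb 11, 2150 (1184 left).
−365 (one year) → Feb 11, 2149 (819 left).
−366 (one year; includes Feb 29, 2148) → Feb 11, 2148 (453 left).
−365 (one year) → Feb 11, 2147 (88 left).
−11 → Jan 31, 2147 (end of Jan, 31 days; 77 left).
−31 → Dec 31, 2146 (end of Dec, 31 days; 46 left).
−31 → Nov 30, 2146 (end of Nov, 30 days; 15 left).
−15 → Nov 15, 2146.

November 15, 2146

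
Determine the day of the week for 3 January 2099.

Saturday

Doomsday rule: the anchor day for the 2000s is Tuesday. For year 99: 99÷12 = 8 r 3, and 3÷4 = 0, so 8+3+0 = 11.
Tuesday + 11 ≡ Saturday — that's 2099's doomsday.
In January the doomsday date is Jan 3 (2099 is not a leap year).
Jan 3 is the doomsday itself: Saturday.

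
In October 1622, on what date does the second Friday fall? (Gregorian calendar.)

October 1, 1622 is a Saturday.
The first Friday is therefore October 7 (6 days later).
The second Friday is 7 + 1×7 = October 14.

October 14, 1622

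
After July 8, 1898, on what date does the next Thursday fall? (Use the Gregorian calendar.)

July 14, 1898

Jul 8, 1898 is a Friday.
From Friday to the next Thursday is 6 days.
Jul 8, 1898 + 6 = Jul 14, 1898.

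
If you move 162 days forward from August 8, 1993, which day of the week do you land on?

Aug 8, 1993 is a Sunday.
162 mod 7 = 1, so 162 days after a Sunday is Sunday + 1 = Monday.

Monday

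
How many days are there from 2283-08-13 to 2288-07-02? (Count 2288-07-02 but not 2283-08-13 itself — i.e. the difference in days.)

1785

Aug 13, 2283 → Aug 13, 2284: 366 days (Feb 29, 2284 is in that span).
Aug 13, 2284 → Aug 13, 2285: 365 days.
Aug 13, 2285 → Aug 13, 2286: 365 days.
Aug 13, 2286 → Aug 13, 2287: 365 days.
Aug 13, 2287 → Sep 13, 2287: 31 days (August has 31).
Sep 13, 2287 → Oct 13, 2287: 30 days (September has 30).
Oct 13, 2287 → Nov 13, 2287: 31 days (October has 31).
Nov 13, 2287 → Dec 13, 2287: 30 days (November has 30).
Dec 13, 2287 → Jan 13, 2288: 31 days (December has 31).
Jan 13, 2288 → Feb 13, 2288: 31 days (January has 31).
Feb 13, 2288 → Mar 13, 2288: 29 days (February has 29).
Mar 13, 2288 → Apr 13, 2288: 31 days (March has 31).
Apr 13, 2288 → May 13, 2288: 30 days (April has 30).
May 13, 2288 → Jun 13, 2288: 31 days (May has 31).
Jun 13, 2288 → Jul 2, 2288: 19 days.
Total: 1785 days.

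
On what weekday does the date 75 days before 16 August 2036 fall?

Monday

First find the weekday of Aug 16, 2036. Doomsday rule: the anchor day for the 2000s is Tuesday. For year 36: 36÷12 = 3 r 0, and 0÷4 = 0, so 3+0+0 = 3.
Tuesday + 3 ≡ Friday — that's 2036's doomsday.
In August the doomsday date is Aug 8.
Aug 16 is 8 days after Aug 8; 8 mod 7 = 1, so Friday + 1 = Saturday.
75 mod 7 = 5, so 75 days before a Saturday is Saturday − 5 = Monday.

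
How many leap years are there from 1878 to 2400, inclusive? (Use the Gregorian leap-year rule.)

Multiples of 4 in [1878,2400]: 131.
Of those, multiples of 100: 6 (not leap unless ÷400).
Multiples of 400: 2.
Leap years = 131 − 6 + 2 = 127.

127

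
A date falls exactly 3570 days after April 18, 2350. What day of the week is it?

Tuesday

First find the weekday of Apr 18, 2350. Doomsday rule: the anchor day for the 2300s is Wednesday. For year 50: 50÷12 = 4 r 2, and 2÷4 = 0, so 4+2+0 = 6.
Wednesday + 6 ≡ Tuesday — that's 2350's doomsday.
In April the doomsday date is Apr 4.
Apr 18 is 14 days after Apr 4; 14 mod 7 = 0, so Tuesday + 0 = Tuesday.
3570 mod 7 = 0, so 3570 days after a Tuesday is Tuesday + 0 = Tuesday.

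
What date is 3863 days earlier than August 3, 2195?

−365 (one year) → Aug 3, 2194 (3498 left).
−365 (one year) → Aug 3, 2193 (3133 left).
−365 (one year) → Aug 3, 2192 (2768 left).
−366 (one year; includes Feb 29, 2192) → Aug 3, 2191 (2402 left).
−365 (one year) → Aug 3, 2190 (2037 left).
−365 (one year) → Aug 3, 2189 (1672 left).
−365 (one year) → Aug 3, 2188 (1307 left).
−366 (one year; includes Feb 29, 2188) → Aug 3, 2187 (941 left).
−365 (one year) → Aug 3, 2186 (576 left).
−365 (one year) → Aug 3, 2185 (211 left).
−3 → Jul 31, 2185 (end of Jul, 31 days; 208 left).
−31 → Jun 30, 2185 (end of Jun, 30 days; 177 left).
−30 → May 31, 2185 (end of May, 31 days; 147 left).
−31 → Apr 30, 2185 (end of Apr, 30 days; 116 left).
−30 → Mar 31, 2185 (end of Mar, 31 days; 86 left).
−31 → Feb 28, 2185 (end of Feb, 28 days; 55 left).
−28 → Jan 31, 2185 (end of Jan, 31 days; 27 left).
−27 → Jan 4, 2185.

January 4, 2185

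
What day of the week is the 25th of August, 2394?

Doomsday rule: the anchor day for the 2300s is Wednesday. For year 94: 94÷12 = 7 r 10, and 10÷4 = 2, so 7+10+2 = 19.
Wednesday + 19 ≡ Monday — that's 2394's doomsday.
In August the doomsday date is Aug 8.
Aug 25 is 17 days after Aug 8; 17 mod 7 = 3, so Monday + 3 = Thursday.

Thursday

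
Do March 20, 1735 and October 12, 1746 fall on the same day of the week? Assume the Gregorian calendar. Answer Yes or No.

No

From Mar 20, 1735 to Oct 12, 1746 is 4224 days.
4224 mod 7 = 3, so they are different weekdays.
(Mar 20, 1735 is a Sunday; Oct 12, 1746 is a Wednesday.)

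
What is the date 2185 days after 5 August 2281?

+365 (one year) → Aug 5, 2282 (1820 left).
+365 (one year) → Aug 5, 2283 (1455 left).
+366 (one year; includes Feb 29, 2284) → Aug 5, 2284 (1089 left).
+365 (one year) → Aug 5, 2285 (724 left).
+365 (one year) → Aug 5, 2286 (359 left).
Aug has 31 days: +27 → Sep 1, 2286 (332 left).
Sep has 30 days: +30 → Oct 1, 2286 (302 left).
Oct has 31 days: +31 → Nov 1, 2286 (271 left).
Nov has 30 days: +30 → Dec 1, 2286 (241 left).
Dec has 31 days: +31 → Jan 1, 2287 (210 left).
Jan has 31 days: +31 → Feb 1, 2287 (179 left).
Feb has 28 days: +28 → Mar 1, 2287 (151 left).
Mar has 31 days: +31 → Apr 1, 2287 (120 left).
Apr has 30 days: +30 → May 1, 2287 (90 left).
May has 31 days: +31 → Jun 1, 2287 (59 left).
Jun has 30 days: +30 → Jul 1, 2287 (29 left).
+29 → Jul 30, 2287.

July 30, 2287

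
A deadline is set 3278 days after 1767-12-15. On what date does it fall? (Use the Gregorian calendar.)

December 5, 1776

+366 (one year; includes Feb 29, 1768) → Dec 15, 1768 (2912 left).
+365 (one year) → Dec 15, 1769 (2547 left).
+365 (one year) → Dec 15, 1770 (2182 left).
+365 (one year) → Dec 15, 1771 (1817 left).
+366 (one year; includes Feb 29, 1772) → Dec 15, 1772 (1451 left).
+365 (one year) → Dec 15, 1773 (1086 left).
+365 (one year) → Dec 15, 1774 (721 left).
+365 (one year) → Dec 15, 1775 (356 left).
Dec has 31 days: +17 → Jan 1, 1776 (339 left).
Jan has 31 days: +31 → Feb 1, 1776 (308 left).
Feb has 29 days: +29 → Mar 1, 1776 (279 left).
Mar has 31 days: +31 → Apr 1, 1776 (248 left).
Apr has 30 days: +30 → May 1, 1776 (218 left).
May has 31 days: +31 → Jun 1, 1776 (187 left).
Jun has 30 days: +30 → Jul 1, 1776 (157 left).
Jul has 31 days: +31 → Aug 1, 1776 (126 left).
Aug has 31 days: +31 → Sep 1, 1776 (95 left).
Sep has 30 days: +30 → Oct 1, 1776 (65 left).
Oct has 31 days: +31 → Nov 1, 1776 (34 left).
Nov has 30 days: +30 → Dec 1, 1776 (4 left).
+4 → Dec 5, 1776.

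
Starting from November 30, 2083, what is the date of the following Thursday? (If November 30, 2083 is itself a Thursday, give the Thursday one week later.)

December 2, 2083

Nov 30, 2083 is a Tuesday.
From Tuesday to the next Thursday is 2 days.
Nov 30, 2083 + 2 = Dec 2, 2083.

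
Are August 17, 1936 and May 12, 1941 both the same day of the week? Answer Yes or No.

From Aug 17, 1936 to May 12, 1941 is 1729 days.
1729 mod 7 = 0, so they are the same weekday.
(Aug 17, 1936 is a Monday; May 12, 1941 is a Monday.)

Yes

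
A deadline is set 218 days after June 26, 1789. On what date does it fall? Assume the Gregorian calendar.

Jun has 30 days: +5 → Jul 1, 1789 (213 left).
Jul has 31 days: +31 → Aug 1, 1789 (182 left).
Aug has 31 days: +31 → Sep 1, 1789 (151 left).
Sep has 30 days: +30 → Oct 1, 1789 (121 left).
Oct has 31 days: +31 → Nov 1, 1789 (90 left).
Nov has 30 days: +30 → Dec 1, 1789 (60 left).
Dec has 31 days: +31 → Jan 1, 1790 (29 left).
+29 → Jan 30, 1790.

January 30, 1790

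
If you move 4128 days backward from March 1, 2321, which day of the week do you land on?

Thursday

First find the weekday of Mar 1, 2321. Doomsday rule: the anchor day for the 2300s is Wednesday. For year 21: 21÷12 = 1 r 9, and 9÷4 = 2, so 1+9+2 = 12.
Wednesday + 12 ≡ Monday — that's 2321's doomsday.
In March the doomsday date is Mar 14.
Mar 1 is 13 days before Mar 14; 13 mod 7 = 6, so Monday − 6 = Tuesday.
4128 mod 7 = 5, so 4128 days before a Tuesday is Tuesday − 5 = Thursday.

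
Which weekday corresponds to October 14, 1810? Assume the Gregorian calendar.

Sunday

Doomsday rule: the anchor day for the 1800s is Friday. For year 10: 10÷12 = 0 r 10, and 10÷4 = 2, so 0+10+2 = 12.
Friday + 12 ≡ Wednesday — that's 1810's doomsday.
In October the doomsday date is Oct 10.
Oct 14 is 4 days after Oct 10; 4 mod 7 = 4, so Wednesday + 4 = Sunday.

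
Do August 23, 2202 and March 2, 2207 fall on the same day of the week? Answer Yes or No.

Yes

From Aug 23, 2202 to Mar 2, 2207 is 1652 days.
1652 mod 7 = 0, so they are the same weekday.
(Aug 23, 2202 is a Monday; Mar 2, 2207 is a Monday.)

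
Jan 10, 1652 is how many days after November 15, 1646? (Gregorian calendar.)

Nov 15, 1646 → Nov 15, 1647: 365 days.
Nov 15, 1647 → Nov 15, 1648: 366 days (Feb 29, 1648 is in that span).
Nov 15, 1648 → Nov 15, 1649: 365 days.
Nov 15, 1649 → Nov 15, 1650: 365 days.
Nov 15, 1650 → Nov 15, 1651: 365 days.
Nov 15, 1651 → Dec 15, 1651: 30 days (November has 30).
Dec 15, 1651 → Jan 10, 1652: 26 days.
Total: 1882 days.

1882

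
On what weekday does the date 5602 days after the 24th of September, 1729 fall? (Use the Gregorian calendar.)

First find the weekday of Sep 24, 1729. Doomsday rule: the anchor day for the 1700s is Sunday. For year 29: 29÷12 = 2 r 5, and 5÷4 = 1, so 2+5+1 = 8.
Sunday + 8 ≡ Monday — that's 1729's doomsday.
In September the doomsday date is Sep 5.
Sep 24 is 19 days after Sep 5; 19 mod 7 = 5, so Monday + 5 = Saturday.
5602 mod 7 = 2, so 5602 days after a Saturday is Saturday + 2 = Monday.

Monday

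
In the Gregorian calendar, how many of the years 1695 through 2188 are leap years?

Multiples of 4 in [1695,2188]: 124.
Of those, multiples of 100: 5 (not leap unless ÷400).
Multiples of 400: 1.
Leap years = 124 − 5 + 1 = 120.

120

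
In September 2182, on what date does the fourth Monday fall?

September 23, 2182

September 1, 2182 is a Sunday.
The first Monday is therefore September 2 (1 days later).
The fourth Monday is 2 + 3×7 = September 23.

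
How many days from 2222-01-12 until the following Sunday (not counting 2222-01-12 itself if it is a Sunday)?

1

Jan 12, 2222 is a Saturday.
From Saturday to the next Sunday is 1 day.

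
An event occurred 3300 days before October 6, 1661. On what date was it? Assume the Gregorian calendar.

September 23, 1652

−365 (one year) → Oct 6, 1660 (2935 left).
−366 (one year; includes Feb 29, 1660) → Oct 6, 1659 (2569 left).
−365 (one year) → Oct 6, 1658 (2204 left).
−365 (one year) → Oct 6, 1657 (1839 left).
−365 (one year) → Oct 6, 1656 (1474 left).
−366 (one year; includes Feb 29, 1656) → Oct 6, 1655 (1108 left).
−365 (one year) → Oct 6, 1654 (743 left).
−365 (one year) → Oct 6, 1653 (378 left).
−6 → Sep 30, 1653 (end of Sep, 30 days; 372 left).
−30 → Aug 31, 1653 (end of Aug, 31 days; 342 left).
−31 → Jul 31, 1653 (end of Jul, 31 days; 311 left).
−31 → Jun 30, 1653 (end of Jun, 30 days; 280 left).
−30 → May 31, 1653 (end of May, 31 days; 250 left).
−31 → Apr 30, 1653 (end of Apr, 30 days; 219 left).
−30 → Mar 31, 1653 (end of Mar, 31 days; 189 left).
−31 → Feb 28, 1653 (end of Feb, 28 days; 158 left).
−28 → Jan 31, 1653 (end of Jan, 31 days; 130 left).
−31 → Dec 31, 1652 (end of Dec, 31 days; 99 left).
−31 → Nov 30, 1652 (end of Nov, 30 days; 68 left).
−30 → Oct 31, 1652 (end of Oct, 31 days; 38 left).
−31 → Sep 30, 1652 (end of Sep, 30 days; 7 left).
−7 → Sep 23, 1652.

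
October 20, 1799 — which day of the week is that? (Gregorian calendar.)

Sunday

Doomsday rule: the anchor day for the 1700s is Sunday. For year 99: 99÷12 = 8 r 3, and 3÷4 = 0, so 8+3+0 = 11.
Sunday + 11 ≡ Thursday — that's 1799's doomsday.
In October the doomsday date is Oct 10.
Oct 20 is 10 days after Oct 10; 10 mod 7 = 3, so Thursday + 3 = Sunday.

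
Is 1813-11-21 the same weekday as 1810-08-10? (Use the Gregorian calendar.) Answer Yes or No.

From Aug 10, 1810 to Nov 21, 1813 is 1199 days.
1199 mod 7 = 2, so they are different weekdays.
(Aug 10, 1810 is a Friday; Nov 21, 1813 is a Sunday.)

No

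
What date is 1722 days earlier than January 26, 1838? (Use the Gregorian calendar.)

−365 (one year) → Jan 26, 1837 (1357 left).
−366 (one year; includes Feb 29, 1836) → Jan 26, 1836 (991 left).
−365 (one year) → Jan 26, 1835 (626 left).
−365 (one year) → Jan 26, 1834 (261 left).
−26 → Dec 31, 1833 (end of Dec, 31 days; 235 left).
−31 → Nov 30, 1833 (end of Nov, 30 days; 204 left).
−30 → Oct 31, 1833 (end of Oct, 31 days; 174 left).
−31 → Sep 30, 1833 (end of Sep, 30 days; 143 left).
−30 → Aug 31, 1833 (end of Aug, 31 days; 113 left).
−31 → Jul 31, 1833 (end of Jul, 31 days; 82 left).
−31 → Jun 30, 1833 (end of Jun, 30 days; 51 left).
−30 → May 31, 1833 (end of May, 31 days; 21 left).
−21 → May 10, 1833.

May 10, 1833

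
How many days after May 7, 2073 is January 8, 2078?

1707

May 7, 2073 → May 7, 2074: 365 days.
May 7, 2074 → May 7, 2075: 365 days.
May 7, 2075 → May 7, 2076: 366 days (Feb 29, 2076 is in that span).
May 7, 2076 → May 7, 2077: 365 days.
May 7, 2077 → Jun 7, 2077: 31 days (May has 31).
Jun 7, 2077 → Jul 7, 2077: 30 days (June has 30).
Jul 7, 2077 → Aug 7, 2077: 31 days (July has 31).
Aug 7, 2077 → Sep 7, 2077: 31 days (August has 31).
Sep 7, 2077 → Oct 7, 2077: 30 days (September has 30).
Oct 7, 2077 → Nov 7, 2077: 31 days (October has 31).
Nov 7, 2077 → Dec 7, 2077: 30 days (November has 30).
Dec 7, 2077 → Jan 7, 2078: 31 days (December has 31).
Jan 7, 2078 → Jan 8, 2078: 1 days.
Total: 1707 days.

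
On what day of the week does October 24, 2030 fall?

Doomsday rule: the anchor day for the 2000s is Tuesday. For year 30: 30÷12 = 2 r 6, and 6÷4 = 1, so 2+6+1 = 9.
Tuesday + 9 ≡ Thursday — that's 2030's doomsday.
In October the doomsday date is Oct 10.
Oct 24 is 14 days after Oct 10; 14 mod 7 = 0, so Thursday + 0 = Thursday.

Thursday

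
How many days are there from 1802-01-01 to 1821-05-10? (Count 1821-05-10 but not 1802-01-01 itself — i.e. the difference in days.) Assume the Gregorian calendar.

Jan 1, 1802 → Jan 1, 1803: 365 days.
Jan 1, 1803 → Jan 1, 1804: 365 days.
Jan 1, 1804 → Jan 1, 1805: 366 days (Feb 29, 1804 is in that span).
Jan 1, 1805 → Jan 1, 1806: 365 days.
Jan 1, 1806 → Jan 1, 1807: 365 days.
Jan 1, 1807 → Jan 1, 1808: 365 days.
Jan 1, 1808 → Jan 1, 1809: 366 days (Feb 29, 1808 is in that span).
Jan 1, 1809 → Jan 1, 1810: 365 days.
Jan 1, 1810 → Jan 1, 1811: 365 days.
Jan 1, 1811 → Jan 1, 1812: 365 days.
Jan 1, 1812 → Jan 1, 1813: 366 days (Feb 29, 1812 is in that span).
Jan 1, 1813 → Jan 1, 1814: 365 days.
Jan 1, 1814 → Jan 1, 1815: 365 days.
Jan 1, 1815 → Jan 1, 1816: 365 days.
Jan 1, 1816 → Jan 1, 1817: 366 days (Feb 29, 1816 is in that span).
Jan 1, 1817 → Jan 1, 1818: 365 days.
Jan 1, 1818 → Jan 1, 1819: 365 days.
Jan 1, 1819 → Jan 1, 1820: 365 days.
Jan 1, 1820 → Jan 1, 1821: 366 days (Feb 29, 1820 is in that span).
Jan 1, 1821 → Feb 1, 1821: 31 days (January has 31).
Feb 1, 1821 → Mar 1, 1821: 28 days (February has 28).
Mar 1, 1821 → Apr 1, 1821: 31 days (March has 31).
Apr 1, 1821 → May 1, 1821: 30 days (April has 30).
May 1, 1821 → May 10, 1821: 9 days.
Total: 7069 days.

7069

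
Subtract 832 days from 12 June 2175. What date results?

March 2, 2173

−365 (one year) → Jun 12, 2174 (467 left).
−365 (one year) → Jun 12, 2173 (102 left).
−12 → May 31, 2173 (end of May, 31 days; 90 left).
−31 → Apr 30, 2173 (end of Apr, 30 days; 59 left).
−30 → Mar 31, 2173 (end of Mar, 31 days; 29 left).
−29 → Mar 2, 2173.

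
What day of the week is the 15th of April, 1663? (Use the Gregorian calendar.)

Sunday

Doomsday rule: the anchor day for the 1600s is Tuesday. For year 63: 63÷12 = 5 r 3, and 3÷4 = 0, so 5+3+0 = 8.
Tuesday + 8 ≡ Wednesday — that's 1663's doomsday.
In April the doomsday date is Apr 4.
Apr 15 is 11 days after Apr 4; 11 mod 7 = 4, so Wednesday + 4 = Sunday.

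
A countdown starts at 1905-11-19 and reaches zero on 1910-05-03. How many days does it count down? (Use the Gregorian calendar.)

1626

Nov 19, 1905 → Nov 19, 1906: 365 days.
Nov 19, 1906 → Nov 19, 1907: 365 days.
Nov 19, 1907 → Nov 19, 1908: 366 days (Feb 29, 1908 is in that span).
Nov 19, 1908 → Nov 19, 1909: 365 days.
Nov 19, 1909 → Dec 19, 1909: 30 days (November has 30).
Dec 19, 1909 → Jan 19, 1910: 31 days (December has 31).
Jan 19, 1910 → Feb 19, 1910: 31 days (January has 31).
Feb 19, 1910 → Mar 19, 1910: 28 days (February has 28).
Mar 19, 1910 → Apr 19, 1910: 31 days (March has 31).
Apr 19, 1910 → May 3, 1910: 14 days.
Total: 1626 days.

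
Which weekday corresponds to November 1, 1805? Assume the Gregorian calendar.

Friday

January 1, 1805 is a Tuesday.
Jan 1, 1805 → Feb 1, 1805: 31 days (January has 31).
Feb 1, 1805 → Mar 1, 1805: 28 days (February has 28).
Mar 1, 1805 → Apr 1, 1805: 31 days (March has 31).
Apr 1, 1805 → May 1, 1805: 30 days (April has 30).
May 1, 1805 → Jun 1, 1805: 31 days (May has 31).
Jun 1, 1805 → Jul 1, 1805: 30 days (June has 30).
Jul 1, 1805 → Aug 1, 1805: 31 days (July has 31).
Aug 1, 1805 → Sep 1, 1805: 31 days (August has 31).
Sep 1, 1805 → Oct 1, 1805: 30 days (September has 30).
Oct 1, 1805 → Nov 1, 1805: 31 days.
Total: 304 days.
304 mod 7 = 3, so Tuesday + 3 = Friday.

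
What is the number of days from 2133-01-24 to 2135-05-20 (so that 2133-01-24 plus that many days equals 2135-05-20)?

Jan 24, 2133 → Jan 24, 2134: 365 days.
Jan 24, 2134 → Jan 24, 2135: 365 days.
Jan 24, 2135 → Feb 24, 2135: 31 days (January has 31).
Feb 24, 2135 → Mar 24, 2135: 28 days (February has 28).
Mar 24, 2135 → Apr 24, 2135: 31 days (March has 31).
Apr 24, 2135 → May 20, 2135: 26 days.
Total: 846 days.

846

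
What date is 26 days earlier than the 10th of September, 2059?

−10 → Aug 31, 2059 (end of Aug, 31 days; 16 left).
−16 → Aug 15, 2059.

August 15, 2059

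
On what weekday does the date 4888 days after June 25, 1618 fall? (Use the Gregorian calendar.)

Wednesday

Jun 25, 1618 is a Monday.
4888 mod 7 = 2, so 4888 days after a Monday is Monday + 2 = Wednesday.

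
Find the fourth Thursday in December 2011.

December 22, 2011

December 1, 2011 is a Thursday.
The first Thursday is therefore December 1 (same day).
The fourth Thursday is 1 + 3×7 = December 22.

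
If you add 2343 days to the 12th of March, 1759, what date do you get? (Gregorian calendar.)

August 10, 1765

+366 (one year; includes Feb 29, 1760) → Mar 12, 1760 (1977 left).
+365 (one year) → Mar 12, 1761 (1612 left).
+365 (one year) → Mar 12, 1762 (1247 left).
+365 (one year) → Mar 12, 1763 (882 left).
+366 (one year; includes Feb 29, 1764) → Mar 12, 1764 (516 left).
+365 (one year) → Mar 12, 1765 (151 left).
Mar has 31 days: +20 → Apr 1, 1765 (131 left).
Apr has 30 days: +30 → May 1, 1765 (101 left).
May has 31 days: +31 → Jun 1, 1765 (70 left).
Jun has 30 days: +30 → Jul 1, 1765 (40 left).
Jul has 31 days: +31 → Aug 1, 1765 (9 left).
+9 → Aug 10, 1765.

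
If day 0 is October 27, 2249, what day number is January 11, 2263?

Oct 27, 2249 → Oct 27, 2250: 365 days.
Oct 27, 2250 → Oct 27, 2251: 365 days.
Oct 27, 2251 → Oct 27, 2252: 366 days (Feb 29, 2252 is in that span).
Oct 27, 2252 → Oct 27, 2253: 365 days.
Oct 27, 2253 → Oct 27, 2254: 365 days.
Oct 27, 2254 → Oct 27, 2255: 365 days.
Oct 27, 2255 → Oct 27, 2256: 366 days (Feb 29, 2256 is in that span).
Oct 27, 2256 → Oct 27, 2257: 365 days.
Oct 27, 2257 → Oct 27, 2258: 365 days.
Oct 27, 2258 → Oct 27, 2259: 365 days.
Oct 27, 2259 → Oct 27, 2260: 366 days (Feb 29, 2260 is in that span).
Oct 27, 2260 → Oct 27, 2261: 365 days.
Oct 27, 2261 → Oct 27, 2262: 365 days.
Oct 27, 2262 → Nov 27, 2262: 31 days (October has 31).
Nov 27, 2262 → Dec 27, 2262: 30 days (November has 30).
Dec 27, 2262 → Jan 11, 2263: 15 days.
Total: 4824 days.

4824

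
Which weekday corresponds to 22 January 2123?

Doomsday rule: the anchor day for the 2100s is Sunday. For year 23: 23÷12 = 1 r 11, and 11÷4 = 2, so 1+11+2 = 14.
Sunday + 14 ≡ Sunday — that's 2123's doomsday.
In January the doomsday date is Jan 3 (2123 is not a leap year).
Jan 22 is 19 days after Jan 3; 19 mod 7 = 5, so Sunday + 5 = Friday.

Friday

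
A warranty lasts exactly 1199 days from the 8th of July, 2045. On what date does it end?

+365 (one year) → Jul 8, 2046 (834 left).
+365 (one year) → Jul 8, 2047 (469 left).
+366 (one year; includes Feb 29, 2048) → Jul 8, 2048 (103 left).
Jul has 31 days: +24 → Aug 1, 2048 (79 left).
Aug has 31 days: +31 → Sep 1, 2048 (48 left).
Sep has 30 days: +30 → Oct 1, 2048 (18 left).
+18 → Oct 19, 2048.

October 19, 2048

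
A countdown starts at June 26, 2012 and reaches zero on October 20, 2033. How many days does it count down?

7786

Jun 26, 2012 → Jun 26, 2013: 365 days.
Jun 26, 2013 → Jun 26, 2014: 365 days.
Jun 26, 2014 → Jun 26, 2015: 365 days.
Jun 26, 2015 → Jun 26, 2016: 366 days (Feb 29, 2016 is in that span).
Jun 26, 2016 → Jun 26, 2017: 365 days.
Jun 26, 2017 → Jun 26, 2018: 365 days.
Jun 26, 2018 → Jun 26, 2019: 365 days.
Jun 26, 2019 → Jun 26, 2020: 366 days (Feb 29, 2020 is in that span).
Jun 26, 2020 → Jun 26, 2021: 365 days.
Jun 26, 2021 → Jun 26, 2022: 365 days.
Jun 26, 2022 → Jun 26, 2023: 365 days.
Jun 26, 2023 → Jun 26, 2024: 366 days (Feb 29, 2024 is in that span).
Jun 26, 2024 → Jun 26, 2025: 365 days.
Jun 26, 2025 → Jun 26, 2026: 365 days.
Jun 26, 2026 → Jun 26, 2027: 365 days.
Jun 26, 2027 → Jun 26, 2028: 366 days (Feb 29, 2028 is in that span).
Jun 26, 2028 → Jun 26, 2029: 365 days.
Jun 26, 2029 → Jun 26, 2030: 365 days.
Jun 26, 2030 → Jun 26, 2031: 365 days.
Jun 26, 2031 → Jun 26, 2032: 366 days (Feb 29, 2032 is in that span).
Jun 26, 2032 → Jun 26, 2033: 365 days.
Jun 26, 2033 → Jul 26, 2033: 30 days (June has 30).
Jul 26, 2033 → Aug 26, 2033: 31 days (July has 31).
Aug 26, 2033 → Sep 26, 2033: 31 days (August has 31).
Sep 26, 2033 → Oct 20, 2033: 24 days.
Total: 7786 days.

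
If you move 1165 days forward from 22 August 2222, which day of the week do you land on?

Sunday

First find the weekday of Aug 22, 2222. Doomsday rule: the anchor day for the 2200s is Friday. For year 22: 22÷12 = 1 r 10, and 10÷4 = 2, so 1+10+2 = 13.
Friday + 13 ≡ Thursday — that's 2222's doomsday.
In August the doomsday date is Aug 8.
Aug 22 is 14 days after Aug 8; 14 mod 7 = 0, so Thursday + 0 = Thursday.
1165 mod 7 = 3, so 1165 days after a Thursday is Thursday + 3 = Sunday.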